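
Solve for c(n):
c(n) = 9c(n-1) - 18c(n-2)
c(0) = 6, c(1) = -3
Characteristic equation: x² - 9x + 18 = 0, which factors as (x - (3))(x - (6)) = 0.
Roots r₁ = 3, r₂ = 6 (distinct).
General solution: c(n) = A·(3)^n + B·(6)^n.
From c(0) = 6: A + B = 6.
From c(1) = -3: 3A + 6B = -3.
Solving: A = 13, B = -7.
So c(n) = 13 \cdot 3^{n} - 7 \cdot 6^{n}.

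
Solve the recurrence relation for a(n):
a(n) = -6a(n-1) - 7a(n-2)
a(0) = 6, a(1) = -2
Characteristic equation: x² + 6x + 7 = 0.
Discriminant Δ = (-6)² + 4·(-7) = 8.
Roots r₁,₂ = (-6 ± √8)/2, so r₁ = -3 + \sqrt{2}, r₂ = -3 - \sqrt{2}.
General solution: a(n) = A·r₁^n + B·r₂^n.
From the initial conditions, A + B = 6 and r₁A + r₂B = -2.
Since r₁ - r₂ = √8: A = (-2 - (6)r₂)/√8 = 3 + 4 \sqrt{2}, and B = 6 - A = 3 - 4 \sqrt{2}.
So a(n) = \left(3 + 4 \sqrt{2}\right)\left(-3 + \sqrt{2}\right)^n + \left(3 - 4 \sqrt{2}\right)\left(-3 - \sqrt{2}\right)^n.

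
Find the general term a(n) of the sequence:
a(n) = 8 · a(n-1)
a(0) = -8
Pure geometric recurrence with ratio 8.
By induction a(n) = a(0) · (8)^n = - 8 \cdot 8^{n}.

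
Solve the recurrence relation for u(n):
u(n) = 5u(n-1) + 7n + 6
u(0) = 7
First-order linear with linear forcing.
Homogeneous solution: u_h(n) = A·(5)^n.
Try particular u_p(n) = pn + q. Substituting:
  pn + q = 5(p(n-1) + q) + 7n + 6.
Matching the n-coefficient: p = 5p + 7 ⇒ p = - \frac{7}{4}.
Matching constants: q = -5p + 5q + 6 ⇒ q = - \frac{59}{16}.
General: u(n) = A·(5)^n - \frac{7 n}{4} - \frac{59}{16}.
Apply u(0) = 7: A - \frac{59}{16} = 7 ⇒ A = \frac{171}{16}.
So u(n) = \frac{171 \cdot 5^{n}}{16} - \frac{7 n}{4} - \frac{59}{16}.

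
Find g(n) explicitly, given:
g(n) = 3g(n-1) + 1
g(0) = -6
First-order linear non-homogeneous.
Homogeneous solution: g_h(n) = A·(3)^n.
Try constant particular solution g_p = K: K = 3K + 1 ⇒ K = - \frac{1}{2}.
General: g(n) = A·(3)^n - \frac{1}{2}.
Apply g(0) = -6: A - \frac{1}{2} = -6 ⇒ A = - \frac{11}{2}.
So g(n) = - \frac{11 \cdot 3^{n}}{2} - \frac{1}{2}.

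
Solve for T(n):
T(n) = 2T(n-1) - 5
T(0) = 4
First-order linear non-homogeneous.
Homogeneous solution: T_h(n) = A·(2)^n.
Try constant particular solution T_p = K: K = 2K - 5 ⇒ K = 5.
General: T(n) = A·(2)^n + 5.
Apply T(0) = 4: A + 5 = 4 ⇒ A = -1.
So T(n) = 5 - 2^{n}.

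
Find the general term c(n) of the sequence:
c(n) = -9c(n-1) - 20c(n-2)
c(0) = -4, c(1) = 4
Characteristic equation: x² + 9x + 20 = 0, which factors as (x - (-4))(x - (-5)) = 0.
Roots r₁ = -4, r₂ = -5 (distinct).
General solution: c(n) = A·(-4)^n + B·(-5)^n.
From c(0) = -4: A + B = -4.
From c(1) = 4: -4A - 5B = 4.
Solving: A = -16, B = 12.
So c(n) = - 16 \left(-4\right)^{n} + 12 \left(-5\right)^{n}.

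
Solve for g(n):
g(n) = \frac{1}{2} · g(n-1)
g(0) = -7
Pure geometric recurrence with ratio \frac{1}{2}.
By induction g(n) = g(0) · (\frac{1}{2})^n = - 7 \cdot 2^{- n}.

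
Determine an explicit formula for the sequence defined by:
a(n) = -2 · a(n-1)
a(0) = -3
Pure geometric recurrence with ratio -2.
By induction a(n) = a(0) · (-2)^n = - 3 \left(-2\right)^{n}.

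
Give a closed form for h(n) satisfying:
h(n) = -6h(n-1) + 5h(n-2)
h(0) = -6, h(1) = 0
Characteristic equation: x² + 6x - 5 = 0.
Discriminant Δ = (-6)² + 4·(5) = 56.
Roots r₁,₂ = (-6 ± √56)/2, so r₁ = -3 + \sqrt{14}, r₂ = - \sqrt{14} - 3.
General solution: h(n) = A·r₁^n + B·r₂^n.
From the initial conditions, A + B = -6 and r₁A + r₂B = 0.
Since r₁ - r₂ = √56: A = (0 - (-6)r₂)/√56 = -3 - \frac{9 \sqrt{14}}{14}, and B = -6 - A = -3 + \frac{9 \sqrt{14}}{14}.
So h(n) = \left(-3 - \frac{9 \sqrt{14}}{14}\right)\left(-3 + \sqrt{14}\right)^n + \left(-3 + \frac{9 \sqrt{14}}{14}\right)\left(- \sqrt{14} - 3\right)^n.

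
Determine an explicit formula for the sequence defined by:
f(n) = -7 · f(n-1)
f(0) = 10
Pure geometric recurrence with ratio -7.
By induction f(n) = f(0) · (-7)^n = 10 \left(-7\right)^{n}.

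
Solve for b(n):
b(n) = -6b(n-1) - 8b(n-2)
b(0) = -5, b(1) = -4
Characteristic equation: x² + 6x + 8 = 0, which factors as (x - (-4))(x - (-2)) = 0.
Roots r₁ = -4, r₂ = -2 (distinct).
General solution: b(n) = A·(-4)^n + B·(-2)^n.
From b(0) = -5: A + B = -5.
From b(1) = -4: -4A - 2B = -4.
Solving: A = 7, B = -12.
So b(n) = - 12 \left(-2\right)^{n} + 7 \left(-4\right)^{n}.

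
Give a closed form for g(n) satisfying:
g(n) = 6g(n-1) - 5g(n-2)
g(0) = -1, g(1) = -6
Characteristic equation: x² - 6x + 5 = 0, which factors as (x - (1))(x - (5)) = 0.
Roots r₁ = 1, r₂ = 5 (distinct).
General solution: g(n) = A·(1)^n + B·(5)^n.
From g(0) = -1: A + B = -1.
From g(1) = -6: A + 5B = -6.
Solving: A = \frac{1}{4}, B = - \frac{5}{4}.
So g(n) = \frac{1}{4} - \frac{5 \cdot 5^{n}}{4}.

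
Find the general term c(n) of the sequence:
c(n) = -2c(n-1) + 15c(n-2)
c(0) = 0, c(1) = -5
Characteristic equation: x² + 2x - 15 = 0, which factors as (x - (3))(x - (-5)) = 0.
Roots r₁ = 3, r₂ = -5 (distinct).
General solution: c(n) = A·(3)^n + B·(-5)^n.
From c(0) = 0: A + B = 0.
From c(1) = -5: 3A - 5B = -5.
Solving: A = - \frac{5}{8}, B = \frac{5}{8}.
So c(n) = \frac{5 \left(-5\right)^{n}}{8} - \frac{5 \cdot 3^{n}}{8}.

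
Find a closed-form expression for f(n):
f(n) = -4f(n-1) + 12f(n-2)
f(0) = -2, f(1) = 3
Characteristic equation: x² + 4x - 12 = 0, which factors as (x - (2))(x - (-6)) = 0.
Roots r₁ = 2, r₂ = -6 (distinct).
General solution: f(n) = A·(2)^n + B·(-6)^n.
From f(0) = -2: A + B = -2.
From f(1) = 3: 2A - 6B = 3.
Solving: A = - \frac{9}{8}, B = - \frac{7}{8}.
So f(n) = - \frac{7 \left(-6\right)^{n}}{8} - \frac{9 \cdot 2^{n}}{8}.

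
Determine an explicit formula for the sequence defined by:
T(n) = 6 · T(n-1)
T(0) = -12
Pure geometric recurrence with ratio 6.
By induction T(n) = T(0) · (6)^n = - 12 \cdot 6^{n}.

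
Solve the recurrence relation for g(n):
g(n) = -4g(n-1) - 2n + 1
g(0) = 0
First-order linear with linear forcing.
Homogeneous solution: g_h(n) = A·(-4)^n.
Try particular g_p(n) = pn + q. Substituting:
  pn + q = -4(p(n-1) + q) - 2n + 1.
Matching the n-coefficient: p = -4p - 2 ⇒ p = - \frac{2}{5}.
Matching constants: q = 4p - 4q + 1 ⇒ q = - \frac{3}{25}.
General: g(n) = A·(-4)^n - \frac{2 n}{5} - \frac{3}{25}.
Apply g(0) = 0: A - \frac{3}{25} = 0 ⇒ A = \frac{3}{25}.
So g(n) = \frac{3 \left(-4\right)^{n}}{25} - \frac{2 n}{5} - \frac{3}{25}.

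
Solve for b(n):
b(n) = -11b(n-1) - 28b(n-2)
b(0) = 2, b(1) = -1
Characteristic equation: x² + 11x + 28 = 0, which factors as (x - (-7))(x - (-4)) = 0.
Roots r₁ = -7, r₂ = -4 (distinct).
General solution: b(n) = A·(-7)^n + B·(-4)^n.
From b(0) = 2: A + B = 2.
From b(1) = -1: -7A - 4B = -1.
Solving: A = - \frac{7}{3}, B = \frac{13}{3}.
So b(n) = \frac{13 \left(-4\right)^{n}}{3} - \frac{7 \left(-7\right)^{n}}{3}.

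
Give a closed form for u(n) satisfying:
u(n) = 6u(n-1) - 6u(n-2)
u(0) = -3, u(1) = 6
Characteristic equation: x² - 6x + 6 = 0.
Discriminant Δ = (6)² + 4·(-6) = 12.
Roots r₁,₂ = (6 ± √12)/2, so r₁ = \sqrt{3} + 3, r₂ = 3 - \sqrt{3}.
General solution: u(n) = A·r₁^n + B·r₂^n.
From the initial conditions, A + B = -3 and r₁A + r₂B = 6.
Since r₁ - r₂ = √12: A = (6 - (-3)r₂)/√12 = - \frac{3}{2} + \frac{5 \sqrt{3}}{2}, and B = -3 - A = - \frac{5 \sqrt{3}}{2} - \frac{3}{2}.
So u(n) = \left(- \frac{3}{2} + \frac{5 \sqrt{3}}{2}\right)\left(\sqrt{3} + 3\right)^n + \left(- \frac{5 \sqrt{3}}{2} - \frac{3}{2}\right)\left(3 - \sqrt{3}\right)^n.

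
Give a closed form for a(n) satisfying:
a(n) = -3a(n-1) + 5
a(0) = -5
First-order linear non-homogeneous.
Homogeneous solution: a_h(n) = A·(-3)^n.
Try constant particular solution a_p = K: K = -3K + 5 ⇒ K = \frac{5}{4}.
General: a(n) = A·(-3)^n + \frac{5}{4}.
Apply a(0) = -5: A + \frac{5}{4} = -5 ⇒ A = - \frac{25}{4}.
So a(n) = \frac{5}{4} - \frac{25 \left(-3\right)^{n}}{4}.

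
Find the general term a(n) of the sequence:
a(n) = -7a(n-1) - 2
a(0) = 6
First-order linear non-homogeneous.
Homogeneous solution: a_h(n) = A·(-7)^n.
Try constant particular solution a_p = K: K = -7K - 2 ⇒ K = - \frac{1}{4}.
General: a(n) = A·(-7)^n - \frac{1}{4}.
Apply a(0) = 6: A - \frac{1}{4} = 6 ⇒ A = \frac{25}{4}.
So a(n) = \frac{25 \left(-7\right)^{n}}{4} - \frac{1}{4}.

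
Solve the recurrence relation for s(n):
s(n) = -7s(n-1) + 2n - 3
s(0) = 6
First-order linear with linear forcing.
Homogeneous solution: s_h(n) = A·(-7)^n.
Try particular s_p(n) = pn + q. Substituting:
  pn + q = -7(p(n-1) + q) + 2n - 3.
Matching the n-coefficient: p = -7p + 2 ⇒ p = \frac{1}{4}.
Matching constants: q = 7p - 7q - 3 ⇒ q = - \frac{5}{32}.
General: s(n) = A·(-7)^n + \frac{n}{4} - \frac{5}{32}.
Apply s(0) = 6: A - \frac{5}{32} = 6 ⇒ A = \frac{197}{32}.
So s(n) = \frac{197 \left(-7\right)^{n}}{32} + \frac{n}{4} - \frac{5}{32}.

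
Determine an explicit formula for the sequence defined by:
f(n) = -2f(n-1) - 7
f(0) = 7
First-order linear non-homogeneous.
Homogeneous solution: f_h(n) = A·(-2)^n.
Try constant particular solution f_p = K: K = -2K - 7 ⇒ K = - \frac{7}{3}.
General: f(n) = A·(-2)^n - \frac{7}{3}.
Apply f(0) = 7: A - \frac{7}{3} = 7 ⇒ A = \frac{28}{3}.
So f(n) = \frac{28 \left(-2\right)^{n}}{3} - \frac{7}{3}.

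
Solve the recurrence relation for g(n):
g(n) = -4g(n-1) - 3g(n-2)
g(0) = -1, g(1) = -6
Characteristic equation: x² + 4x + 3 = 0, which factors as (x - (-3))(x - (-1)) = 0.
Roots r₁ = -3, r₂ = -1 (distinct).
General solution: g(n) = A·(-3)^n + B·(-1)^n.
From g(0) = -1: A + B = -1.
From g(1) = -6: -3A - B = -6.
Solving: A = \frac{7}{2}, B = - \frac{9}{2}.
So g(n) = - \frac{9 \left(-1\right)^{n}}{2} + \frac{7 \left(-3\right)^{n}}{2}.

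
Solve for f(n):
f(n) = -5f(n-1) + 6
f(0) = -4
First-order linear non-homogeneous.
Homogeneous solution: f_h(n) = A·(-5)^n.
Try constant particular solution f_p = K: K = -5K + 6 ⇒ K = 1.
General: f(n) = A·(-5)^n + 1.
Apply f(0) = -4: A + 1 = -4 ⇒ A = -5.
So f(n) = 1 - 5 \left(-5\right)^{n}.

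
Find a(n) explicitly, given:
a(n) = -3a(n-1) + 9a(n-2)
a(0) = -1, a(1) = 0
Characteristic equation: x² + 3x - 9 = 0.
Discriminant Δ = (-3)² + 4·(9) = 45.
Roots r₁,₂ = (-3 ± √45)/2, so r₁ = - \frac{3}{2} + \frac{3 \sqrt{5}}{2}, r₂ = - \frac{3 \sqrt{5}}{2} - \frac{3}{2}.
General solution: a(n) = A·r₁^n + B·r₂^n.
From the initial conditions, A + B = -1 and r₁A + r₂B = 0.
Since r₁ - r₂ = √45: A = (0 - (-1)r₂)/√45 = - \frac{1}{2} - \frac{\sqrt{5}}{10}, and B = -1 - A = - \frac{1}{2} + \frac{\sqrt{5}}{10}.
So a(n) = \left(- \frac{1}{2} - \frac{\sqrt{5}}{10}\right)\left(- \frac{3}{2} + \frac{3 \sqrt{5}}{2}\right)^n + \left(- \frac{1}{2} + \frac{\sqrt{5}}{10}\right)\left(- \frac{3 \sqrt{5}}{2} - \frac{3}{2}\right)^n.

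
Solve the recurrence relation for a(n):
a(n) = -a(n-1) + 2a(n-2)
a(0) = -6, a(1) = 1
Characteristic equation: x² + x - 2 = 0, which factors as (x - (1))(x - (-2)) = 0.
Roots r₁ = 1, r₂ = -2 (distinct).
General solution: a(n) = A·(1)^n + B·(-2)^n.
From a(0) = -6: A + B = -6.
From a(1) = 1: A - 2B = 1.
Solving: A = - \frac{11}{3}, B = - \frac{7}{3}.
So a(n) = - \frac{7 \left(-2\right)^{n}}{3} - \frac{11}{3}.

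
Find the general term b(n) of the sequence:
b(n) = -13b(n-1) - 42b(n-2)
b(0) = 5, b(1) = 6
Characteristic equation: x² + 13x + 42 = 0, which factors as (x - (-6))(x - (-7)) = 0.
Roots r₁ = -6, r₂ = -7 (distinct).
General solution: b(n) = A·(-6)^n + B·(-7)^n.
From b(0) = 5: A + B = 5.
From b(1) = 6: -6A - 7B = 6.
Solving: A = 41, B = -36.
So b(n) = 41 \left(-6\right)^{n} - 36 \left(-7\right)^{n}.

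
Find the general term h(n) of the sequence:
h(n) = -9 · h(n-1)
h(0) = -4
Pure geometric recurrence with ratio -9.
By induction h(n) = h(0) · (-9)^n = - 4 \left(-9\right)^{n}.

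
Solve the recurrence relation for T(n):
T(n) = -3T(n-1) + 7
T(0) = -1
First-order linear non-homogeneous.
Homogeneous solution: T_h(n) = A·(-3)^n.
Try constant particular solution T_p = K: K = -3K + 7 ⇒ K = \frac{7}{4}.
General: T(n) = A·(-3)^n + \frac{7}{4}.
Apply T(0) = -1: A + \frac{7}{4} = -1 ⇒ A = - \frac{11}{4}.
So T(n) = \frac{7}{4} - \frac{11 \left(-3\right)^{n}}{4}.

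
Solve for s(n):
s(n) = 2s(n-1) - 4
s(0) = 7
First-order linear non-homogeneous.
Homogeneous solution: s_h(n) = A·(2)^n.
Try constant particular solution s_p = K: K = 2K - 4 ⇒ K = 4.
General: s(n) = A·(2)^n + 4.
Apply s(0) = 7: A + 4 = 7 ⇒ A = 3.
So s(n) = 3 \cdot 2^{n} + 4.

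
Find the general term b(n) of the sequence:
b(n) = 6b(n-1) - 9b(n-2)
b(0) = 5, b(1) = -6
Characteristic equation: x² - 6x + 9 = 0, which is (x - (3))².
Repeated root r = 3.
General solution: b(n) = (A + Bn)·(3)^n.
From b(0) = 5: A = 5.
From b(1) = -6: (A + B)·(3) = -6 ⇒ B = -7.
So b(n) = \left(5 - 7 n\right) \cdot (3)^n.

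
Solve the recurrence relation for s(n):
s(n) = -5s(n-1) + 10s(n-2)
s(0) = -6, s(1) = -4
Characteristic equation: x² + 5x - 10 = 0.
Discriminant Δ = (-5)² + 4·(10) = 65.
Roots r₁,₂ = (-5 ± √65)/2, so r₁ = - \frac{5}{2} + \frac{\sqrt{65}}{2}, r₂ = - \frac{\sqrt{65}}{2} - \frac{5}{2}.
General solution: s(n) = A·r₁^n + B·r₂^n.
From the initial conditions, A + B = -6 and r₁A + r₂B = -4.
Since r₁ - r₂ = √65: A = (-4 - (-6)r₂)/√65 = -3 - \frac{19 \sqrt{65}}{65}, and B = -6 - A = -3 + \frac{19 \sqrt{65}}{65}.
So s(n) = \left(-3 - \frac{19 \sqrt{65}}{65}\right)\left(- \frac{5}{2} + \frac{\sqrt{65}}{2}\right)^n + \left(-3 + \frac{19 \sqrt{65}}{65}\right)\left(- \frac{\sqrt{65}}{2} - \frac{5}{2}\right)^n.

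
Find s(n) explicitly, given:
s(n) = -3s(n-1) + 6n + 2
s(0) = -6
First-order linear with linear forcing.
Homogeneous solution: s_h(n) = A·(-3)^n.
Try particular s_p(n) = pn + q. Substituting:
  pn + q = -3(p(n-1) + q) + 6n + 2.
Matching the n-coefficient: p = -3p + 6 ⇒ p = \frac{3}{2}.
Matching constants: q = 3p - 3q + 2 ⇒ q = \frac{13}{8}.
General: s(n) = A·(-3)^n + \frac{3 n}{2} + \frac{13}{8}.
Apply s(0) = -6: A + \frac{13}{8} = -6 ⇒ A = - \frac{61}{8}.
So s(n) = - \frac{61 \left(-3\right)^{n}}{8} + \frac{3 n}{2} + \frac{13}{8}.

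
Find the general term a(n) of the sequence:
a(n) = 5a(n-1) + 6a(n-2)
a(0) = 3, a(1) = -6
Characteristic equation: x² - 5x - 6 = 0, which factors as (x - (6))(x - (-1)) = 0.
Roots r₁ = 6, r₂ = -1 (distinct).
General solution: a(n) = A·(6)^n + B·(-1)^n.
From a(0) = 3: A + B = 3.
From a(1) = -6: 6A - B = -6.
Solving: A = - \frac{3}{7}, B = \frac{24}{7}.
So a(n) = \frac{24 \left(-1\right)^{n}}{7} - \frac{3 \cdot 6^{n}}{7}.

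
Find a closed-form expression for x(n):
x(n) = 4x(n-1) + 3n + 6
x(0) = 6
First-order linear with linear forcing.
Homogeneous solution: x_h(n) = A·(4)^n.
Try particular x_p(n) = pn + q. Substituting:
  pn + q = 4(p(n-1) + q) + 3n + 6.
Matching the n-coefficient: p = 4p + 3 ⇒ p = -1.
Matching constants: q = -4p + 4q + 6 ⇒ q = - \frac{10}{3}.
General: x(n) = A·(4)^n - n - \frac{10}{3}.
Apply x(0) = 6: A - \frac{10}{3} = 6 ⇒ A = \frac{28}{3}.
So x(n) = \frac{28 \cdot 4^{n}}{3} - n - \frac{10}{3}.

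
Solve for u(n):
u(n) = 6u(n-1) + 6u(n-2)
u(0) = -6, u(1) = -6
Characteristic equation: x² - 6x - 6 = 0.
Discriminant Δ = (6)² + 4·(6) = 60.
Roots r₁,₂ = (6 ± √60)/2, so r₁ = 3 + \sqrt{15}, r₂ = 3 - \sqrt{15}.
General solution: u(n) = A·r₁^n + B·r₂^n.
From the initial conditions, A + B = -6 and r₁A + r₂B = -6.
Since r₁ - r₂ = √60: A = (-6 - (-6)r₂)/√60 = -3 + \frac{2 \sqrt{15}}{5}, and B = -6 - A = -3 - \frac{2 \sqrt{15}}{5}.
So u(n) = \left(-3 + \frac{2 \sqrt{15}}{5}\right)\left(3 + \sqrt{15}\right)^n + \left(-3 - \frac{2 \sqrt{15}}{5}\right)\left(3 - \sqrt{15}\right)^n.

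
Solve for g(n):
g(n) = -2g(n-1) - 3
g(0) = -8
First-order linear non-homogeneous.
Homogeneous solution: g_h(n) = A·(-2)^n.
Try constant particular solution g_p = K: K = -2K - 3 ⇒ K = -1.
General: g(n) = A·(-2)^n - 1.
Apply g(0) = -8: A - 1 = -8 ⇒ A = -7.
So g(n) = - 7 \left(-2\right)^{n} - 1.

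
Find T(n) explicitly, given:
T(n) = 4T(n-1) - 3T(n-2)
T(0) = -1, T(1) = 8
Characteristic equation: x² - 4x + 3 = 0, which factors as (x - (1))(x - (3)) = 0.
Roots r₁ = 1, r₂ = 3 (distinct).
General solution: T(n) = A·(1)^n + B·(3)^n.
From T(0) = -1: A + B = -1.
From T(1) = 8: A + 3B = 8.
Solving: A = - \frac{11}{2}, B = \frac{9}{2}.
So T(n) = \frac{9 \cdot 3^{n}}{2} - \frac{11}{2}.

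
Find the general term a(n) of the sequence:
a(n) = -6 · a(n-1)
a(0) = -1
Pure geometric recurrence with ratio -6.
By induction a(n) = a(0) · (-6)^n = - \left(-6\right)^{n}.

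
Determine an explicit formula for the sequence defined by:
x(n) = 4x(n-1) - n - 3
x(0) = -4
First-order linear with linear forcing.
Homogeneous solution: x_h(n) = A·(4)^n.
Try particular x_p(n) = pn + q. Substituting:
  pn + q = 4(p(n-1) + q) - n - 3.
Matching the n-coefficient: p = 4p - 1 ⇒ p = \frac{1}{3}.
Matching constants: q = -4p + 4q - 3 ⇒ q = \frac{13}{9}.
General: x(n) = A·(4)^n + \frac{n}{3} + \frac{13}{9}.
Apply x(0) = -4: A + \frac{13}{9} = -4 ⇒ A = - \frac{49}{9}.
So x(n) = - \frac{49 \cdot 4^{n}}{9} + \frac{n}{3} + \frac{13}{9}.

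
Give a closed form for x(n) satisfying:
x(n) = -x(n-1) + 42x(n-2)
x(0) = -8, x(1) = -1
Characteristic equation: x² + x - 42 = 0, which factors as (x - (6))(x - (-7)) = 0.
Roots r₁ = 6, r₂ = -7 (distinct).
General solution: x(n) = A·(6)^n + B·(-7)^n.
From x(0) = -8: A + B = -8.
From x(1) = -1: 6A - 7B = -1.
Solving: A = - \frac{57}{13}, B = - \frac{47}{13}.
So x(n) = - \frac{47 \left(-7\right)^{n}}{13} - \frac{57 \cdot 6^{n}}{13}.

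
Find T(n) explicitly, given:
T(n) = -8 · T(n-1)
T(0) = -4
Pure geometric recurrence with ratio -8.
By induction T(n) = T(0) · (-8)^n = - 4 \left(-8\right)^{n}.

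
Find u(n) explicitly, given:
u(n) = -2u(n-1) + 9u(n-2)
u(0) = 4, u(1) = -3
Characteristic equation: x² + 2x - 9 = 0.
Discriminant Δ = (-2)² + 4·(9) = 40.
Roots r₁,₂ = (-2 ± √40)/2, so r₁ = -1 + \sqrt{10}, r₂ = - \sqrt{10} - 1.
General solution: u(n) = A·r₁^n + B·r₂^n.
From the initial conditions, A + B = 4 and r₁A + r₂B = -3.
Since r₁ - r₂ = √40: A = (-3 - (4)r₂)/√40 = \frac{\sqrt{10}}{20} + 2, and B = 4 - A = 2 - \frac{\sqrt{10}}{20}.
So u(n) = \left(\frac{\sqrt{10}}{20} + 2\right)\left(-1 + \sqrt{10}\right)^n + \left(2 - \frac{\sqrt{10}}{20}\right)\left(- \sqrt{10} - 1\right)^n.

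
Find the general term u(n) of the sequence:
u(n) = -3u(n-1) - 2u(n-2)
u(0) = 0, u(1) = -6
Characteristic equation: x² + 3x + 2 = 0, which factors as (x - (-2))(x - (-1)) = 0.
Roots r₁ = -2, r₂ = -1 (distinct).
General solution: u(n) = A·(-2)^n + B·(-1)^n.
From u(0) = 0: A + B = 0.
From u(1) = -6: -2A - B = -6.
Solving: A = 6, B = -6.
So u(n) = - 6 \left(-1\right)^{n} + 6 \left(-2\right)^{n}.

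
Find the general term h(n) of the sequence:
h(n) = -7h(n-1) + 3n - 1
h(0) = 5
First-order linear with linear forcing.
Homogeneous solution: h_h(n) = A·(-7)^n.
Try particular h_p(n) = pn + q. Substituting:
  pn + q = -7(p(n-1) + q) + 3n - 1.
Matching the n-coefficient: p = -7p + 3 ⇒ p = \frac{3}{8}.
Matching constants: q = 7p - 7q - 1 ⇒ q = \frac{13}{64}.
General: h(n) = A·(-7)^n + \frac{3 n}{8} + \frac{13}{64}.
Apply h(0) = 5: A + \frac{13}{64} = 5 ⇒ A = \frac{307}{64}.
So h(n) = \frac{307 \left(-7\right)^{n}}{64} + \frac{3 n}{8} + \frac{13}{64}.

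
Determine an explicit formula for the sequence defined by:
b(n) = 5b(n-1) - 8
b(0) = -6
First-order linear non-homogeneous.
Homogeneous solution: b_h(n) = A·(5)^n.
Try constant particular solution b_p = K: K = 5K - 8 ⇒ K = 2.
General: b(n) = A·(5)^n + 2.
Apply b(0) = -6: A + 2 = -6 ⇒ A = -8.
So b(n) = 2 - 8 \cdot 5^{n}.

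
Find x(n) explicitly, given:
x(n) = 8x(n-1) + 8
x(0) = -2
First-order linear non-homogeneous.
Homogeneous solution: x_h(n) = A·(8)^n.
Try constant particular solution x_p = K: K = 8K + 8 ⇒ K = - \frac{8}{7}.
General: x(n) = A·(8)^n - \frac{8}{7}.
Apply x(0) = -2: A - \frac{8}{7} = -2 ⇒ A = - \frac{6}{7}.
So x(n) = - \frac{6 \cdot 8^{n}}{7} - \frac{8}{7}.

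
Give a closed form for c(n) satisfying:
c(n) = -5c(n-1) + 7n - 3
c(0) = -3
First-order linear with linear forcing.
Homogeneous solution: c_h(n) = A·(-5)^n.
Try particular c_p(n) = pn + q. Substituting:
  pn + q = -5(p(n-1) + q) + 7n - 3.
Matching the n-coefficient: p = -5p + 7 ⇒ p = \frac{7}{6}.
Matching constants: q = 5p - 5q - 3 ⇒ q = \frac{17}{36}.
General: c(n) = A·(-5)^n + \frac{7 n}{6} + \frac{17}{36}.
Apply c(0) = -3: A + \frac{17}{36} = -3 ⇒ A = - \frac{125}{36}.
So c(n) = - \frac{125 \left(-5\right)^{n}}{36} + \frac{7 n}{6} + \frac{17}{36}.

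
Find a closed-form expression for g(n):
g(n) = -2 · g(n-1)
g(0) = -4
Pure geometric recurrence with ratio -2.
By induction g(n) = g(0) · (-2)^n = - 4 \left(-2\right)^{n}.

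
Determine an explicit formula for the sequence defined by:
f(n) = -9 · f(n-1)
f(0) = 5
Pure geometric recurrence with ratio -9.
By induction f(n) = f(0) · (-9)^n = 5 \left(-9\right)^{n}.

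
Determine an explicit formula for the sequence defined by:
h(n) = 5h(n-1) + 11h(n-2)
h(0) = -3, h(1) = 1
Characteristic equation: x² - 5x - 11 = 0.
Discriminant Δ = (5)² + 4·(11) = 69.
Roots r₁,₂ = (5 ± √69)/2, so r₁ = \frac{5}{2} + \frac{\sqrt{69}}{2}, r₂ = \frac{5}{2} - \frac{\sqrt{69}}{2}.
General solution: h(n) = A·r₁^n + B·r₂^n.
From the initial conditions, A + B = -3 and r₁A + r₂B = 1.
Since r₁ - r₂ = √69: A = (1 - (-3)r₂)/√69 = - \frac{3}{2} + \frac{17 \sqrt{69}}{138}, and B = -3 - A = - \frac{3}{2} - \frac{17 \sqrt{69}}{138}.
So h(n) = \left(- \frac{3}{2} + \frac{17 \sqrt{69}}{138}\right)\left(\frac{5}{2} + \frac{\sqrt{69}}{2}\right)^n + \left(- \frac{3}{2} - \frac{17 \sqrt{69}}{138}\right)\left(\frac{5}{2} - \frac{\sqrt{69}}{2}\right)^n.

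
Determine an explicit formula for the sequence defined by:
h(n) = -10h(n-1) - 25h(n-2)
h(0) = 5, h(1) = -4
Characteristic equation: x² + 10x + 25 = 0, which is (x - (-5))².
Repeated root r = -5.
General solution: h(n) = (A + Bn)·(-5)^n.
From h(0) = 5: A = 5.
From h(1) = -4: (A + B)·(-5) = -4 ⇒ B = - \frac{21}{5}.
So h(n) = \left(5 - \frac{21 n}{5}\right) \cdot (-5)^n.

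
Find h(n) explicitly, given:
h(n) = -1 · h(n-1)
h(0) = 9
Pure geometric recurrence with ratio -1.
By induction h(n) = h(0) · (-1)^n = 9 \left(-1\right)^{n}.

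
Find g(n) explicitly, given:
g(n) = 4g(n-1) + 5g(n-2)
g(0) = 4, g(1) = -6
Characteristic equation: x² - 4x - 5 = 0, which factors as (x - (5))(x - (-1)) = 0.
Roots r₁ = 5, r₂ = -1 (distinct).
General solution: g(n) = A·(5)^n + B·(-1)^n.
From g(0) = 4: A + B = 4.
From g(1) = -6: 5A - B = -6.
Solving: A = - \frac{1}{3}, B = \frac{13}{3}.
So g(n) = \frac{13 \left(-1\right)^{n}}{3} - \frac{5^{n}}{3}.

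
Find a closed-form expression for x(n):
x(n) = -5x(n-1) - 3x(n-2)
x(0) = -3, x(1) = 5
Characteristic equation: x² + 5x + 3 = 0.
Discriminant Δ = (-5)² + 4·(-3) = 13.
Roots r₁,₂ = (-5 ± √13)/2, so r₁ = - \frac{5}{2} + \frac{\sqrt{13}}{2}, r₂ = - \frac{5}{2} - \frac{\sqrt{13}}{2}.
General solution: x(n) = A·r₁^n + B·r₂^n.
From the initial conditions, A + B = -3 and r₁A + r₂B = 5.
Since r₁ - r₂ = √13: A = (5 - (-3)r₂)/√13 = - \frac{3}{2} - \frac{5 \sqrt{13}}{26}, and B = -3 - A = - \frac{3}{2} + \frac{5 \sqrt{13}}{26}.
So x(n) = \left(- \frac{3}{2} - \frac{5 \sqrt{13}}{26}\right)\left(- \frac{5}{2} + \frac{\sqrt{13}}{2}\right)^n + \left(- \frac{3}{2} + \frac{5 \sqrt{13}}{26}\right)\left(- \frac{5}{2} - \frac{\sqrt{13}}{2}\right)^n.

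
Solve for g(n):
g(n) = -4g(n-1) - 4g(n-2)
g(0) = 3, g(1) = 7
Characteristic equation: x² + 4x + 4 = 0, which is (x - (-2))².
Repeated root r = -2.
General solution: g(n) = (A + Bn)·(-2)^n.
From g(0) = 3: A = 3.
From g(1) = 7: (A + B)·(-2) = 7 ⇒ B = - \frac{13}{2}.
So g(n) = \left(3 - \frac{13 n}{2}\right) \cdot (-2)^n.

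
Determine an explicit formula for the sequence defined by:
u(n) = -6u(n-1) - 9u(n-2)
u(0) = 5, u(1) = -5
Characteristic equation: x² + 6x + 9 = 0, which is (x - (-3))².
Repeated root r = -3.
General solution: u(n) = (A + Bn)·(-3)^n.
From u(0) = 5: A = 5.
From u(1) = -5: (A + B)·(-3) = -5 ⇒ B = - \frac{10}{3}.
So u(n) = \left(5 - \frac{10 n}{3}\right) \cdot (-3)^n.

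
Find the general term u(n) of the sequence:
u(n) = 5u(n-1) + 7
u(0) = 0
First-order linear non-homogeneous.
Homogeneous solution: u_h(n) = A·(5)^n.
Try constant particular solution u_p = K: K = 5K + 7 ⇒ K = - \frac{7}{4}.
General: u(n) = A·(5)^n - \frac{7}{4}.
Apply u(0) = 0: A - \frac{7}{4} = 0 ⇒ A = \frac{7}{4}.
So u(n) = \frac{7 \cdot 5^{n}}{4} - \frac{7}{4}.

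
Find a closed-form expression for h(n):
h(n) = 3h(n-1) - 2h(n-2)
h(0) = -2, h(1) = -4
Characteristic equation: x² - 3x + 2 = 0, which factors as (x - (2))(x - (1)) = 0.
Roots r₁ = 2, r₂ = 1 (distinct).
General solution: h(n) = A·(2)^n + B·(1)^n.
From h(0) = -2: A + B = -2.
From h(1) = -4: 2A + B = -4.
Solving: A = -2, B = 0.
So h(n) = - 2 \cdot 2^{n}.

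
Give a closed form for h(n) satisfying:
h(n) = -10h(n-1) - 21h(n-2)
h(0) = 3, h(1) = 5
Characteristic equation: x² + 10x + 21 = 0, which factors as (x - (-3))(x - (-7)) = 0.
Roots r₁ = -3, r₂ = -7 (distinct).
General solution: h(n) = A·(-3)^n + B·(-7)^n.
From h(0) = 3: A + B = 3.
From h(1) = 5: -3A - 7B = 5.
Solving: A = \frac{13}{2}, B = - \frac{7}{2}.
So h(n) = \frac{13 \left(-3\right)^{n}}{2} - \frac{7 \left(-7\right)^{n}}{2}.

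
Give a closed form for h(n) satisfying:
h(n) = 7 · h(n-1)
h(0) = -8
Pure geometric recurrence with ratio 7.
By induction h(n) = h(0) · (7)^n = - 8 \cdot 7^{n}.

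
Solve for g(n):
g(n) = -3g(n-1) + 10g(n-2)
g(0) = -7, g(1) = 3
Characteristic equation: x² + 3x - 10 = 0, which factors as (x - (2))(x - (-5)) = 0.
Roots r₁ = 2, r₂ = -5 (distinct).
General solution: g(n) = A·(2)^n + B·(-5)^n.
From g(0) = -7: A + B = -7.
From g(1) = 3: 2A - 5B = 3.
Solving: A = - \frac{32}{7}, B = - \frac{17}{7}.
So g(n) = - \frac{17 \left(-5\right)^{n}}{7} - \frac{32 \cdot 2^{n}}{7}.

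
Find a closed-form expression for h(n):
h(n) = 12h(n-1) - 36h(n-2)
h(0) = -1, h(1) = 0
Characteristic equation: x² - 12x + 36 = 0, which is (x - (6))².
Repeated root r = 6.
General solution: h(n) = (A + Bn)·(6)^n.
From h(0) = -1: A = -1.
From h(1) = 0: (A + B)·(6) = 0 ⇒ B = 1.
So h(n) = \left(n - 1\right) \cdot (6)^n.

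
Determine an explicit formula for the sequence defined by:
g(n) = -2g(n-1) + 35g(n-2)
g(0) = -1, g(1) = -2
Characteristic equation: x² + 2x - 35 = 0, which factors as (x - (5))(x - (-7)) = 0.
Roots r₁ = 5, r₂ = -7 (distinct).
General solution: g(n) = A·(5)^n + B·(-7)^n.
From g(0) = -1: A + B = -1.
From g(1) = -2: 5A - 7B = -2.
Solving: A = - \frac{3}{4}, B = - \frac{1}{4}.
So g(n) = - \frac{\left(-7\right)^{n}}{4} - \frac{3 \cdot 5^{n}}{4}.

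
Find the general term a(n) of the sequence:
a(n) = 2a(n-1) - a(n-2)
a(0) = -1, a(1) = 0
Characteristic equation: x² - 2x + 1 = 0, which is (x - (1))².
Repeated root r = 1.
General solution: a(n) = (A + Bn)·(1)^n.
From a(0) = -1: A = -1.
From a(1) = 0: (A + B)·(1) = 0 ⇒ B = 1.
So a(n) = \left(n - 1\right) \cdot (1)^n.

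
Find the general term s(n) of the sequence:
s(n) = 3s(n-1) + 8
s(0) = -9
First-order linear non-homogeneous.
Homogeneous solution: s_h(n) = A·(3)^n.
Try constant particular solution s_p = K: K = 3K + 8 ⇒ K = -4.
General: s(n) = A·(3)^n - 4.
Apply s(0) = -9: A - 4 = -9 ⇒ A = -5.
So s(n) = - 5 \cdot 3^{n} - 4.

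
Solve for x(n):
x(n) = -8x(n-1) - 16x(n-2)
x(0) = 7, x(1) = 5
Characteristic equation: x² + 8x + 16 = 0, which is (x - (-4))².
Repeated root r = -4.
General solution: x(n) = (A + Bn)·(-4)^n.
From x(0) = 7: A = 7.
From x(1) = 5: (A + B)·(-4) = 5 ⇒ B = - \frac{33}{4}.
So x(n) = \left(7 - \frac{33 n}{4}\right) \cdot (-4)^n.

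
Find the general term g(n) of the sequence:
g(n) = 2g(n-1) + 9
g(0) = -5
First-order linear non-homogeneous.
Homogeneous solution: g_h(n) = A·(2)^n.
Try constant particular solution g_p = K: K = 2K + 9 ⇒ K = -9.
General: g(n) = A·(2)^n - 9.
Apply g(0) = -5: A - 9 = -5 ⇒ A = 4.
So g(n) = 4 \cdot 2^{n} - 9.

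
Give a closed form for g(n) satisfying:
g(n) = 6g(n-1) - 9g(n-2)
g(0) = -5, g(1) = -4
Characteristic equation: x² - 6x + 9 = 0, which is (x - (3))².
Repeated root r = 3.
General solution: g(n) = (A + Bn)·(3)^n.
From g(0) = -5: A = -5.
From g(1) = -4: (A + B)·(3) = -4 ⇒ B = \frac{11}{3}.
So g(n) = \left(\frac{11 n}{3} - 5\right) \cdot (3)^n.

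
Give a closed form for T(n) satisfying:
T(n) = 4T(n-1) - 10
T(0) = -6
First-order linear non-homogeneous.
Homogeneous solution: T_h(n) = A·(4)^n.
Try constant particular solution T_p = K: K = 4K - 10 ⇒ K = \frac{10}{3}.
General: T(n) = A·(4)^n + \frac{10}{3}.
Apply T(0) = -6: A + \frac{10}{3} = -6 ⇒ A = - \frac{28}{3}.
So T(n) = \frac{10}{3} - \frac{28 \cdot 4^{n}}{3}.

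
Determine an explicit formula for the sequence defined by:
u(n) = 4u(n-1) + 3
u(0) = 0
First-order linear non-homogeneous.
Homogeneous solution: u_h(n) = A·(4)^n.
Try constant particular solution u_p = K: K = 4K + 3 ⇒ K = -1.
General: u(n) = A·(4)^n - 1.
Apply u(0) = 0: A - 1 = 0 ⇒ A = 1.
So u(n) = 4^{n} - 1.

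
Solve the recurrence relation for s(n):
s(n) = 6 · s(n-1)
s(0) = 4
Pure geometric recurrence with ratio 6.
By induction s(n) = s(0) · (6)^n = 4 \cdot 6^{n}.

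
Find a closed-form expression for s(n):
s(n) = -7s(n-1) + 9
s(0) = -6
First-order linear non-homogeneous.
Homogeneous solution: s_h(n) = A·(-7)^n.
Try constant particular solution s_p = K: K = -7K + 9 ⇒ K = \frac{9}{8}.
General: s(n) = A·(-7)^n + \frac{9}{8}.
Apply s(0) = -6: A + \frac{9}{8} = -6 ⇒ A = - \frac{57}{8}.
So s(n) = \frac{9}{8} - \frac{57 \left(-7\right)^{n}}{8}.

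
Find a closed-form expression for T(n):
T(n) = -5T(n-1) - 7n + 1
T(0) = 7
First-order linear with linear forcing.
Homogeneous solution: T_h(n) = A·(-5)^n.
Try particular T_p(n) = pn + q. Substituting:
  pn + q = -5(p(n-1) + q) - 7n + 1.
Matching the n-coefficient: p = -5p - 7 ⇒ p = - \frac{7}{6}.
Matching constants: q = 5p - 5q + 1 ⇒ q = - \frac{29}{36}.
General: T(n) = A·(-5)^n - \frac{7 n}{6} - \frac{29}{36}.
Apply T(0) = 7: A - \frac{29}{36} = 7 ⇒ A = \frac{281}{36}.
So T(n) = \frac{281 \left(-5\right)^{n}}{36} - \frac{7 n}{6} - \frac{29}{36}.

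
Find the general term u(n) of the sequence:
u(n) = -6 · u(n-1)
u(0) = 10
Pure geometric recurrence with ratio -6.
By induction u(n) = u(0) · (-6)^n = 10 \left(-6\right)^{n}.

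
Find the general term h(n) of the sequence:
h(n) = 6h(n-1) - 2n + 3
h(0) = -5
First-order linear with linear forcing.
Homogeneous solution: h_h(n) = A·(6)^n.
Try particular h_p(n) = pn + q. Substituting:
  pn + q = 6(p(n-1) + q) - 2n + 3.
Matching the n-coefficient: p = 6p - 2 ⇒ p = \frac{2}{5}.
Matching constants: q = -6p + 6q + 3 ⇒ q = - \frac{3}{25}.
General: h(n) = A·(6)^n + \frac{2 n}{5} - \frac{3}{25}.
Apply h(0) = -5: A - \frac{3}{25} = -5 ⇒ A = - \frac{122}{25}.
So h(n) = - \frac{122 \cdot 6^{n}}{25} + \frac{2 n}{5} - \frac{3}{25}.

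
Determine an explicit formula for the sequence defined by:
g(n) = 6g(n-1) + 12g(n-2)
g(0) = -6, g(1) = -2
Characteristic equation: x² - 6x - 12 = 0.
Discriminant Δ = (6)² + 4·(12) = 84.
Roots r₁,₂ = (6 ± √84)/2, so r₁ = 3 + \sqrt{21}, r₂ = 3 - \sqrt{21}.
General solution: g(n) = A·r₁^n + B·r₂^n.
From the initial conditions, A + B = -6 and r₁A + r₂B = -2.
Since r₁ - r₂ = √84: A = (-2 - (-6)r₂)/√84 = -3 + \frac{8 \sqrt{21}}{21}, and B = -6 - A = -3 - \frac{8 \sqrt{21}}{21}.
So g(n) = \left(-3 + \frac{8 \sqrt{21}}{21}\right)\left(3 + \sqrt{21}\right)^n + \left(-3 - \frac{8 \sqrt{21}}{21}\right)\left(3 - \sqrt{21}\right)^n.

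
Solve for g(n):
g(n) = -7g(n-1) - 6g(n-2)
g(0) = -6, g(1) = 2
Characteristic equation: x² + 7x + 6 = 0, which factors as (x - (-6))(x - (-1)) = 0.
Roots r₁ = -6, r₂ = -1 (distinct).
General solution: g(n) = A·(-6)^n + B·(-1)^n.
From g(0) = -6: A + B = -6.
From g(1) = 2: -6A - B = 2.
Solving: A = \frac{4}{5}, B = - \frac{34}{5}.
So g(n) = - \frac{34 \left(-1\right)^{n}}{5} + \frac{4 \left(-6\right)^{n}}{5}.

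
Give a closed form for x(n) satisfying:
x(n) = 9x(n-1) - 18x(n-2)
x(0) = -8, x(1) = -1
Characteristic equation: x² - 9x + 18 = 0, which factors as (x - (6))(x - (3)) = 0.
Roots r₁ = 6, r₂ = 3 (distinct).
General solution: x(n) = A·(6)^n + B·(3)^n.
From x(0) = -8: A + B = -8.
From x(1) = -1: 6A + 3B = -1.
Solving: A = \frac{23}{3}, B = - \frac{47}{3}.
So x(n) = - \frac{47 \cdot 3^{n}}{3} + \frac{23 \cdot 6^{n}}{3}.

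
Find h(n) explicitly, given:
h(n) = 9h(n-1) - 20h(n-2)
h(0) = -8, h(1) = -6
Characteristic equation: x² - 9x + 20 = 0, which factors as (x - (4))(x - (5)) = 0.
Roots r₁ = 4, r₂ = 5 (distinct).
General solution: h(n) = A·(4)^n + B·(5)^n.
From h(0) = -8: A + B = -8.
From h(1) = -6: 4A + 5B = -6.
Solving: A = -34, B = 26.
So h(n) = - 34 \cdot 4^{n} + 26 \cdot 5^{n}.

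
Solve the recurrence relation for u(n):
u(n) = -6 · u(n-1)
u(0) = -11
Pure geometric recurrence with ratio -6.
By induction u(n) = u(0) · (-6)^n = - 11 \left(-6\right)^{n}.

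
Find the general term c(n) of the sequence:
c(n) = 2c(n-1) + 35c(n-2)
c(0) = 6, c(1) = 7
Characteristic equation: x² - 2x - 35 = 0, which factors as (x - (7))(x - (-5)) = 0.
Roots r₁ = 7, r₂ = -5 (distinct).
General solution: c(n) = A·(7)^n + B·(-5)^n.
From c(0) = 6: A + B = 6.
From c(1) = 7: 7A - 5B = 7.
Solving: A = \frac{37}{12}, B = \frac{35}{12}.
So c(n) = \frac{35 \left(-5\right)^{n}}{12} + \frac{37 \cdot 7^{n}}{12}.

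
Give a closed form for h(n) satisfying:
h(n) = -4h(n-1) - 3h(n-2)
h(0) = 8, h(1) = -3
Characteristic equation: x² + 4x + 3 = 0, which factors as (x - (-3))(x - (-1)) = 0.
Roots r₁ = -3, r₂ = -1 (distinct).
General solution: h(n) = A·(-3)^n + B·(-1)^n.
From h(0) = 8: A + B = 8.
From h(1) = -3: -3A - B = -3.
Solving: A = - \frac{5}{2}, B = \frac{21}{2}.
So h(n) = \frac{21 \left(-1\right)^{n}}{2} - \frac{5 \left(-3\right)^{n}}{2}.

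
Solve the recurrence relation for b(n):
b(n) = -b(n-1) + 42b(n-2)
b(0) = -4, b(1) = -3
Characteristic equation: x² + x - 42 = 0, which factors as (x - (6))(x - (-7)) = 0.
Roots r₁ = 6, r₂ = -7 (distinct).
General solution: b(n) = A·(6)^n + B·(-7)^n.
From b(0) = -4: A + B = -4.
From b(1) = -3: 6A - 7B = -3.
Solving: A = - \frac{31}{13}, B = - \frac{21}{13}.
So b(n) = - \frac{21 \left(-7\right)^{n}}{13} - \frac{31 \cdot 6^{n}}{13}.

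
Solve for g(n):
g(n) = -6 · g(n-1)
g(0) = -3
Pure geometric recurrence with ratio -6.
By induction g(n) = g(0) · (-6)^n = - 3 \left(-6\right)^{n}.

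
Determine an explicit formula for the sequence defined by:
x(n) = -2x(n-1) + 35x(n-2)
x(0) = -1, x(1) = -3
Characteristic equation: x² + 2x - 35 = 0, which factors as (x - (-7))(x - (5)) = 0.
Roots r₁ = -7, r₂ = 5 (distinct).
General solution: x(n) = A·(-7)^n + B·(5)^n.
From x(0) = -1: A + B = -1.
From x(1) = -3: -7A + 5B = -3.
Solving: A = - \frac{1}{6}, B = - \frac{5}{6}.
So x(n) = - \frac{\left(-7\right)^{n}}{6} - \frac{5 \cdot 5^{n}}{6}.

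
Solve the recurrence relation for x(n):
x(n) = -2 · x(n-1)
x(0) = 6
Pure geometric recurrence with ratio -2.
By induction x(n) = x(0) · (-2)^n = 6 \left(-2\right)^{n}.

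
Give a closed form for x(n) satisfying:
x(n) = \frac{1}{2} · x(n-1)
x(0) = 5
Pure geometric recurrence with ratio \frac{1}{2}.
By induction x(n) = x(0) · (\frac{1}{2})^n = 5 \cdot 2^{- n}.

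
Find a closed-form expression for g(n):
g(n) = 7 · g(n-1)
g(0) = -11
Pure geometric recurrence with ratio 7.
By induction g(n) = g(0) · (7)^n = - 11 \cdot 7^{n}.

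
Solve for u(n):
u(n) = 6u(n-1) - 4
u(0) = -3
First-order linear non-homogeneous.
Homogeneous solution: u_h(n) = A·(6)^n.
Try constant particular solution u_p = K: K = 6K - 4 ⇒ K = \frac{4}{5}.
General: u(n) = A·(6)^n + \frac{4}{5}.
Apply u(0) = -3: A + \frac{4}{5} = -3 ⇒ A = - \frac{19}{5}.
So u(n) = \frac{4}{5} - \frac{19 \cdot 6^{n}}{5}.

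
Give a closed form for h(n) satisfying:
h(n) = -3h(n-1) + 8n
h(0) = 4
First-order linear with linear forcing.
Homogeneous solution: h_h(n) = A·(-3)^n.
Try particular h_p(n) = pn + q. Substituting:
  pn + q = -3(p(n-1) + q) + 8n.
Matching the n-coefficient: p = -3p + 8 ⇒ p = 2.
Matching constants: q = 3p - 3q ⇒ q = \frac{3}{2}.
General: h(n) = A·(-3)^n + 2 n + \frac{3}{2}.
Apply h(0) = 4: A + \frac{3}{2} = 4 ⇒ A = \frac{5}{2}.
So h(n) = \frac{5 \left(-3\right)^{n}}{2} + 2 n + \frac{3}{2}.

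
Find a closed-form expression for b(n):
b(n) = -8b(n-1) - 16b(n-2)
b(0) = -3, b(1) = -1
Characteristic equation: x² + 8x + 16 = 0, which is (x - (-4))².
Repeated root r = -4.
General solution: b(n) = (A + Bn)·(-4)^n.
From b(0) = -3: A = -3.
From b(1) = -1: (A + B)·(-4) = -1 ⇒ B = \frac{13}{4}.
So b(n) = \left(\frac{13 n}{4} - 3\right) \cdot (-4)^n.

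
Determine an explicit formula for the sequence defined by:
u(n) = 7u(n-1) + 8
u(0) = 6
First-order linear non-homogeneous.
Homogeneous solution: u_h(n) = A·(7)^n.
Try constant particular solution u_p = K: K = 7K + 8 ⇒ K = - \frac{4}{3}.
General: u(n) = A·(7)^n - \frac{4}{3}.
Apply u(0) = 6: A - \frac{4}{3} = 6 ⇒ A = \frac{22}{3}.
So u(n) = \frac{22 \cdot 7^{n}}{3} - \frac{4}{3}.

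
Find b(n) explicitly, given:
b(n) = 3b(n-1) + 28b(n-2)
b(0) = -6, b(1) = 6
Characteristic equation: x² - 3x - 28 = 0, which factors as (x - (-4))(x - (7)) = 0.
Roots r₁ = -4, r₂ = 7 (distinct).
General solution: b(n) = A·(-4)^n + B·(7)^n.
From b(0) = -6: A + B = -6.
From b(1) = 6: -4A + 7B = 6.
Solving: A = - \frac{48}{11}, B = - \frac{18}{11}.
So b(n) = - \frac{48 \left(-4\right)^{n}}{11} - \frac{18 \cdot 7^{n}}{11}.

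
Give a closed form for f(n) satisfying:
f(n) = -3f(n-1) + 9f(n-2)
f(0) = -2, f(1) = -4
Characteristic equation: x² + 3x - 9 = 0.
Discriminant Δ = (-3)² + 4·(9) = 45.
Roots r₁,₂ = (-3 ± √45)/2, so r₁ = - \frac{3}{2} + \frac{3 \sqrt{5}}{2}, r₂ = - \frac{3 \sqrt{5}}{2} - \frac{3}{2}.
General solution: f(n) = A·r₁^n + B·r₂^n.
From the initial conditions, A + B = -2 and r₁A + r₂B = -4.
Since r₁ - r₂ = √45: A = (-4 - (-2)r₂)/√45 = - \frac{7 \sqrt{5}}{15} - 1, and B = -2 - A = -1 + \frac{7 \sqrt{5}}{15}.
So f(n) = \left(- \frac{7 \sqrt{5}}{15} - 1\right)\left(- \frac{3}{2} + \frac{3 \sqrt{5}}{2}\right)^n + \left(-1 + \frac{7 \sqrt{5}}{15}\right)\left(- \frac{3 \sqrt{5}}{2} - \frac{3}{2}\right)^n.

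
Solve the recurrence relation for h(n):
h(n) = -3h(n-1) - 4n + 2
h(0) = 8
First-order linear with linear forcing.
Homogeneous solution: h_h(n) = A·(-3)^n.
Try particular h_p(n) = pn + q. Substituting:
  pn + q = -3(p(n-1) + q) - 4n + 2.
Matching the n-coefficient: p = -3p - 4 ⇒ p = -1.
Matching constants: q = 3p - 3q + 2 ⇒ q = - \frac{1}{4}.
General: h(n) = A·(-3)^n - n - \frac{1}{4}.
Apply h(0) = 8: A - \frac{1}{4} = 8 ⇒ A = \frac{33}{4}.
So h(n) = \frac{33 \left(-3\right)^{n}}{4} - n - \frac{1}{4}.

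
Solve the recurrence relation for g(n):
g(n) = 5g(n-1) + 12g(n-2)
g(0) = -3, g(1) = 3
Characteristic equation: x² - 5x - 12 = 0.
Discriminant Δ = (5)² + 4·(12) = 73.
Roots r₁,₂ = (5 ± √73)/2, so r₁ = \frac{5}{2} + \frac{\sqrt{73}}{2}, r₂ = \frac{5}{2} - \frac{\sqrt{73}}{2}.
General solution: g(n) = A·r₁^n + B·r₂^n.
From the initial conditions, A + B = -3 and r₁A + r₂B = 3.
Since r₁ - r₂ = √73: A = (3 - (-3)r₂)/√73 = - \frac{3}{2} + \frac{21 \sqrt{73}}{146}, and B = -3 - A = - \frac{3}{2} - \frac{21 \sqrt{73}}{146}.
So g(n) = \left(- \frac{3}{2} + \frac{21 \sqrt{73}}{146}\right)\left(\frac{5}{2} + \frac{\sqrt{73}}{2}\right)^n + \left(- \frac{3}{2} - \frac{21 \sqrt{73}}{146}\right)\left(\frac{5}{2} - \frac{\sqrt{73}}{2}\right)^n.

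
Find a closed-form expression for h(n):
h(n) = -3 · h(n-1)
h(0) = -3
Pure geometric recurrence with ratio -3.
By induction h(n) = h(0) · (-3)^n = - 3 \left(-3\right)^{n}.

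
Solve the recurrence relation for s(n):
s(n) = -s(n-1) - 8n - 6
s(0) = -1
First-order linear with linear forcing.
Homogeneous solution: s_h(n) = A·(-1)^n.
Try particular s_p(n) = pn + q. Substituting:
  pn + q = -(p(n-1) + q) - 8n - 6.
Matching the n-coefficient: p = -p - 8 ⇒ p = -4.
Matching constants: q = p - q - 6 ⇒ q = -5.
General: s(n) = A·(-1)^n - 4 n - 5.
Apply s(0) = -1: A - 5 = -1 ⇒ A = 4.
So s(n) = 4 \left(-1\right)^{n} - 4 n - 5.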